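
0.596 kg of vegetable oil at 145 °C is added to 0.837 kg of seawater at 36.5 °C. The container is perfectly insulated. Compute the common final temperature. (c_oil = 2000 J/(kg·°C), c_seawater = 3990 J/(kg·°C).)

Let T be the final temperature. ΣQ_i = 0:
0.596×2000×(T − 145) + 0.837×3990×(T − 36.5) = 0
1192(T − 145) + 3339.6(T − 36.5) = 0
4531.6 T = 294736
T = 294736 / 4531.6 = 65 °C

T_f ≈ 65.0 °C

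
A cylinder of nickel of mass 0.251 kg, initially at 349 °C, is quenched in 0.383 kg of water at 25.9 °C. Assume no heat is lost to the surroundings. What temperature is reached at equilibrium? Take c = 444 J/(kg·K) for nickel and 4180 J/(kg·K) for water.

T_f ≈ 46.9 °C

Energy conservation, ΣQ = 0:
0.251*444*(T − 349) + 0.383*4180*(T − 25.9) = 0
1712.4 T = 80358
T = 80358 / 1712.4 = 46.9 °C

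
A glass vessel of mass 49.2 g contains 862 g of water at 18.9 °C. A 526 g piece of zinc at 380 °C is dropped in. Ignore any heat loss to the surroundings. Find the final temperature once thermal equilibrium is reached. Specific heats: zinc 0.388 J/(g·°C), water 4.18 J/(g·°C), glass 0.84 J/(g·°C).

T_f ≈ 38.0 °C

Net heat exchanged in the isolated system is zero:
526*0.388*(T − 380) + 862*4.18*(T − 18.9) + 49.2*0.84*(T − 18.9) = 0
3848.6 T = 146434
T = 146434 / 3848.6 = 38 °C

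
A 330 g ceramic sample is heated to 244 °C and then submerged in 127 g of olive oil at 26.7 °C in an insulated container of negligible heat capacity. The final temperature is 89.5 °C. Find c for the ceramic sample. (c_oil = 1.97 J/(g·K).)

c ≈ 0.308 J/(g·K)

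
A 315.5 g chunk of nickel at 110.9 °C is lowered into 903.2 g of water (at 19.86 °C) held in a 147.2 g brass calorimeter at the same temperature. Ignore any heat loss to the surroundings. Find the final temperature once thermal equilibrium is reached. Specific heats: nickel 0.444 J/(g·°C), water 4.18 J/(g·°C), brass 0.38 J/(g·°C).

T_f ≈ 23.1 °C

Energy conservation, ΣQ = 0:
315.5*0.444*(T − 110.9) + 903.2*4.18*(T − 19.86) + 147.2*0.38*(T − 19.86) = 0
140.08(T − 110.9) + 3775.4(T − 19.86) + 55.94(T − 19.86) = 0
(140.08 + 3775.4 + 55.94) T = 140.08*110.9 + 3775.4*19.86 + 55.94*19.86
T ≈ 23.07 °C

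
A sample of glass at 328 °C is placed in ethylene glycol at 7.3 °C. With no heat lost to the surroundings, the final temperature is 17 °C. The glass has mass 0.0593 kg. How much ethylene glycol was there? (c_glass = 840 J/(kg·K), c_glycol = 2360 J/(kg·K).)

m ≈ 0.677 kg

Let T be the final temperature. ΣQ_i = 0:
0.0593×840×(17 − 328) + m×2360×(17 − 7.3) = 0
22892 m = 15492
m = 15492/22892 ≈ 0.6767 kg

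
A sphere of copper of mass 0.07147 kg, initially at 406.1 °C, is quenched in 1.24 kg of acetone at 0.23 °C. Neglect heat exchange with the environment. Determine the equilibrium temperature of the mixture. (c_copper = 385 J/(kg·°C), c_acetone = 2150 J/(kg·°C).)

Set heat shed by the hot body equal to heat absorbed by the cold body:
0.07147·385·(406.1 − T) = 1.24·2150·(T − 0.23)
27.52(406.1 − T) = 2666(T − 0.23)
2693.5 T = 11787  ⇒  T ≈ 4.38 °C

T_f ≈ 4.4 °C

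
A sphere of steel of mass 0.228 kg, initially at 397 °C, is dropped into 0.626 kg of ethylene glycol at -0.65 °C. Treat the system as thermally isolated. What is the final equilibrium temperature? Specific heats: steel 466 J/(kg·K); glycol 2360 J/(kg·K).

T_f ≈ 26.0 °C

Energy conservation, ΣQ = 0:
0.228·466·(T − 397) + 0.626·2360·(T − (-0.65)) = 0
106.25(T − 397) + 1477.4(T − (-0.65)) = 0
1583.6 T = 41220
T = 41220/1583.6 ≈ 26.03 °C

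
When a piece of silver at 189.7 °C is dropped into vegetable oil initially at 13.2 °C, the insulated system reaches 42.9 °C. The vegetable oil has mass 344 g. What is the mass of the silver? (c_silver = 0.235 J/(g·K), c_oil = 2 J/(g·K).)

m ≈ 592 g

|Q_silver| = |Q_oil|:
m×0.235×(189.7 − 42.9) = 344×2×(42.9 − 13.2)
34.5 m = 20434  ⇒  m ≈ 592.3 g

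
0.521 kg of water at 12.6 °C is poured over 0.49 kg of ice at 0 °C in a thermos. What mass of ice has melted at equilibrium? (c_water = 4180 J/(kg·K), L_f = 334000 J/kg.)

m_melted ≈ 0.0822 kg

Heat available from the water dropping to 0 °C: 0.521·4180·12.6 = 27440 J.
Melting all 0.49 kg of ice would need 0.49·334000 = 163660 J.
Since 27440 < 163660 J, not all the ice melts; equilibrium is at 0 °C.
Mass melted = 27440/334000 ≈ 0.08216 kg.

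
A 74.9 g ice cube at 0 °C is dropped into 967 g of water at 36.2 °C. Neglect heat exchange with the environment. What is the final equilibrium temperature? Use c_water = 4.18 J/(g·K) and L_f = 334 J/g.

T_f ≈ 27.9 °C

Sum of m c ΔT and latent-heat terms is zero:
melt ice: 74.9×334 = 25017; warm the meltwater: 313.08 T; water: 4042.1(T − 36.2)
4355.1 T = 146323 − 25017 = 121306
T ≈ 27.85 °C — above 0 °C, consistent with complete melting.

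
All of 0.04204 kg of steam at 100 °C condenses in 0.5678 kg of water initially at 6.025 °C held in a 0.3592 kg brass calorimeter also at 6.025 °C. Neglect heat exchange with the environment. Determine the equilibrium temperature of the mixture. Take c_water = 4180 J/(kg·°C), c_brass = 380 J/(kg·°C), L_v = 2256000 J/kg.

Setting the total heat transfer to zero:
condense steam: −0.04204·2256000 = −94842; condensed water 100 °C→T: 175.73(T − 100); original water: 2373.4(T − 6.025); cup: 136.5(T − 6.025)
2685.6 T = 94842 + 17573 + 15122 = 127537
T ≈ 47.49 °C, under the boiling point, so the assumption holds.

T_f ≈ 47.5 °C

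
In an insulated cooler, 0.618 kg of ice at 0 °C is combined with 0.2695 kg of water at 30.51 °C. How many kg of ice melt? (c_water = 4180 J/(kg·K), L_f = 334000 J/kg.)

m_melted ≈ 0.103 kg

Heat available from the water dropping to 0 °C: 0.2695×4180×30.51 = 34370 J.
To melt every bit of ice: 0.618×334000 = 206412 J.
That's not enough to melt it all — equilibrium is at 0 °C with ice remaining.
Mass melted = 34370/334000 ≈ 0.1029 kg.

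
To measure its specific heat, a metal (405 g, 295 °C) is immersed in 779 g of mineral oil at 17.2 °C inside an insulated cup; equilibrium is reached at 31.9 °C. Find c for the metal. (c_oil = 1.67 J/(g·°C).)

c ≈ 0.179 J/(g·°C)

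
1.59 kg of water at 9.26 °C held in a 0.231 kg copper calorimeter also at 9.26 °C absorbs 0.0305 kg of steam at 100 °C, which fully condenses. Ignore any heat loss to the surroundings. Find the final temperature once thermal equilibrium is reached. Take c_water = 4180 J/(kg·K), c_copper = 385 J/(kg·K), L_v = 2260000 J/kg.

Let T be the final temperature. ΣQ_i = 0:
steam→water at 100 °C releases m L_v = 0.0305×2260000 = 68930
  condensate cools 100→T: 0.0305×4180×(T − 100) = 127.49(T − 100)
  water warms: 1.59×4180×(T − 9.26) = 6646.2(T − 9.26)
  cup: 88.94(T − 9.26)
6862.6 T = 68930 + 12749 + 62367 = 144046
T ≈ 20.99 °C (< 100 °C, so full condensation is consistent).

T_f ≈ 21.0 °C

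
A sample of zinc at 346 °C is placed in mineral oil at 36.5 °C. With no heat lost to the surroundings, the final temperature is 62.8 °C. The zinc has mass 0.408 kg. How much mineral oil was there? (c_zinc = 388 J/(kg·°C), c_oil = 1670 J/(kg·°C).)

m ≈ 1.02 kg

Conservation of energy gives ΣQ = 0:
0.408·388·(62.8 − 346) + m·1670·(62.8 − 36.5) = 0
43921 m = 44832
m = 44832/43921 ≈ 1.021 kg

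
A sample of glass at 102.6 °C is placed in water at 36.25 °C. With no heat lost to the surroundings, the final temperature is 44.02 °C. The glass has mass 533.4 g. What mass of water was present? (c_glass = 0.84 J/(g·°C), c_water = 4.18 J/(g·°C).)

m ≈ 808 g

Let T be the final temperature. ΣQ_i = 0:
533.4·0.84·(44.02 − 102.6) + m·4.18·(44.02 − 36.25) = 0
32.48 m = 26247
m = 26247/32.48 ≈ 808.1 g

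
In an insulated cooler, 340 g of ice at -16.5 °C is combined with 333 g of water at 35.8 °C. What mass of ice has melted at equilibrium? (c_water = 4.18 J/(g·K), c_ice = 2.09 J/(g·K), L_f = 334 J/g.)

Cooling the water to 0 °C releases 333·4.18·35.8 = 49831 J.
Warming the ice to 0 °C takes 340·2.09·16.5 = 11725 J, leaving 38107 J for melting.
Fully melting the ice requires m_ice L_f = 340·334 = 113560 J.
38107 J < 113560 J, so only part of the ice melts and the system sits at 0 °C.
m_melt = 38107 / L_f = 114.1 g.

m_melted ≈ 114 g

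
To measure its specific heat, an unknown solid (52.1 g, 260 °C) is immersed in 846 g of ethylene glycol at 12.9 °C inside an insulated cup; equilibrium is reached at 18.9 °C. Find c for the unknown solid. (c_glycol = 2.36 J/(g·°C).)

Heat lost by the unknown solid = heat gained by the glycol:
52.1·c·(260 − 18.9) = 846·2.36·(18.9 − 12.9)
12561 c = 11979  ⇒  c ≈ 0.9537 J/(g·°C)

c ≈ 0.954 J/(g·°C)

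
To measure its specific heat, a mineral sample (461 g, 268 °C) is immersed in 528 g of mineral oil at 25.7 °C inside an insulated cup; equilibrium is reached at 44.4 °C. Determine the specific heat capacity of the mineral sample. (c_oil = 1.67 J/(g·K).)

c ≈ 0.16 J/(g·K)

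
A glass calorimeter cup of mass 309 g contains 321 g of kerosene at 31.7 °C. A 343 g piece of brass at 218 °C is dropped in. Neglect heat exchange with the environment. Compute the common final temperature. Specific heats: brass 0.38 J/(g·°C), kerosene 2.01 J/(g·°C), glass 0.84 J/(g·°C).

Heat gained plus heat lost sum to zero:
343·0.38·(T − 218) + 321·2.01·(T − 31.7) + 309·0.84·(T − 31.7) = 0
130.34(T − 218) + 645.21(T − 31.7) + 259.56(T − 31.7) = 0
1035.1 T = 57095
T = 57095 / 1035.1 = 55.2 °C

T_f ≈ 55.2 °C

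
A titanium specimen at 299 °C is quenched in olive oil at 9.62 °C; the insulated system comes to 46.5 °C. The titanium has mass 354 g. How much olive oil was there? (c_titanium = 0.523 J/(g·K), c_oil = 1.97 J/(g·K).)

m ≈ 643 g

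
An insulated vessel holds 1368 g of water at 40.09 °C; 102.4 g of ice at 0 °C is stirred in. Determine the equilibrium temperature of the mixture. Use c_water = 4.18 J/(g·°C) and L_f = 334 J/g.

T_f ≈ 31.7 °C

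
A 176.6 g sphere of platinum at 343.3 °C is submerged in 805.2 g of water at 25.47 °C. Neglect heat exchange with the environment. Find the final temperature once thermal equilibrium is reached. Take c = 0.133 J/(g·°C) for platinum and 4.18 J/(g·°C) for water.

T_f ≈ 27.7 °C

Energy conservation, ΣQ = 0:
176.6*0.133*(T − 343.3) + 805.2*4.18*(T − 25.47) = 0
23.49(T − 343.3) + 3365.7(T − 25.47) = 0
(23.49 + 3365.7) T = 23.49*343.3 + 3365.7*25.47
T = 93789/3389.2 ≈ 27.67 °C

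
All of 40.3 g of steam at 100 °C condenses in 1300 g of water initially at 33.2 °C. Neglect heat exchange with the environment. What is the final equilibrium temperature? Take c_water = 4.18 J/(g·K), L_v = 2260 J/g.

T_f ≈ 51.5 °C

Taking heat into each body as positive, Σ m c ΔT = 0:
steam→water at 100 °C releases m L_v = 40.3·2260 = 91078
  condensate cools 100→T: 40.3·4.18·(T − 100) = 168.45(T − 100)
  water warms: 1300·4.18·(T − 33.2) = 5434(T − 33.2)
5602.5 T = 91078 + 16845 + 180409 = 288332
T ≈ 51.47 °C (< 100 °C, so full condensation is consistent).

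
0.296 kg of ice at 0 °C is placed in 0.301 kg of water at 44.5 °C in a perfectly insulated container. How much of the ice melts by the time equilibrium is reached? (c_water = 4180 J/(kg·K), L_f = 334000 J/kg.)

Heat available from the water dropping to 0 °C: 0.301×4180×44.5 = 55989 J.
Melting all 0.296 kg of ice would need 0.296×334000 = 98864 J.
Since 55989 < 98864 J, not all the ice melts; equilibrium is at 0 °C.
Mass melted = 55989/334000 ≈ 0.1676 kg.

m_melted ≈ 0.168 kg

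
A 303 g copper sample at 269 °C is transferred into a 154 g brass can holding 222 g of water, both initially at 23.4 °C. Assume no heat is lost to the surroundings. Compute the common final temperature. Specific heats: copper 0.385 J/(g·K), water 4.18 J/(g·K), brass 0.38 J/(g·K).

With ΣQ=0 the equilibrium temperature is the m·c-weighted mean:
T_f = (116.66×269 + 927.96×23.4 + 58.52×23.4) / (116.66 + 927.96 + 58.52)
    = 54464 / 1103.1 ≈ 49.37 °C

T_f ≈ 49.4 °C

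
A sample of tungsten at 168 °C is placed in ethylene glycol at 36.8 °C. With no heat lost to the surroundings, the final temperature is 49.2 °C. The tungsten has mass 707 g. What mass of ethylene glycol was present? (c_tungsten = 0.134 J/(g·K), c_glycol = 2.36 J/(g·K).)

Heat gained plus heat lost sum to zero:
707·0.134·(49.2 − 168) + m·2.36·(49.2 − 36.8) = 0
29.26 m = 11255
m = 11255/29.26 ≈ 384.6 g

m ≈ 385 g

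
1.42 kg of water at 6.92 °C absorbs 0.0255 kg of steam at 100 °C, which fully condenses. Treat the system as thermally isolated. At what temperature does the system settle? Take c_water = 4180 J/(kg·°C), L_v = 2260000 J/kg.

T_f ≈ 18.1 °C

Taking heat into each body as positive, Σ m c ΔT = 0:
condense steam: −0.0255×2260000 = −57630; condensed water 100 °C→T: 106.59(T − 100); water warms: 1.42×4180×(T − 6.92) = 5935.6(T − 6.92)
6042.2 T = 57630 + 10659 + 41074 = 109363
T ≈ 18.10 °C (< 100 °C, so full condensation is consistent).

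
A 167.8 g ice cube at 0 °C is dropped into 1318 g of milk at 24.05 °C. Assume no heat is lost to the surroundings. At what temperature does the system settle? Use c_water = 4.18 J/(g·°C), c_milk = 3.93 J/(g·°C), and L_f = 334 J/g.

T_f ≈ 11.7 °C

Conservation of energy gives ΣQ = 0:
melt ice: 167.8×334 = 56045
  warm the meltwater: 701.4 T
  milk cools: 1318×3.93×(T − 24.05) = 5179.7(T − 24.05)
5881.1 T = 124573 − 56045 = 68528
T ≈ 11.65 °C. Since T > 0 °C, the all-ice-melts assumption holds.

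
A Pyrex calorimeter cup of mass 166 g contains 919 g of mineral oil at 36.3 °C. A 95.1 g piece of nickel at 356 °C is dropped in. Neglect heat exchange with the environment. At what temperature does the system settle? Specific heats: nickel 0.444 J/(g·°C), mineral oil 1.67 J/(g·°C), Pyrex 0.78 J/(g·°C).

T_f ≈ 44.2 °C

Heat gained plus heat lost sum to zero:
95.1×0.444×(T − 356) + 919×1.67×(T − 36.3) + 166×0.78×(T − 36.3) = 0
(42.22 + 1534.7 + 129.48) T = 42.22×356 + 1534.7×36.3 + 129.48×36.3
T ≈ 44.21 °C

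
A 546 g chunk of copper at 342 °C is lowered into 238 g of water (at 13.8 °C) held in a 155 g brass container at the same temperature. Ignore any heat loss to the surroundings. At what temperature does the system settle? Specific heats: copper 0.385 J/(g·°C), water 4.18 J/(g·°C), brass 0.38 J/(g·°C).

Conservation of energy gives ΣQ = 0:
546*0.385*(T − 342) + 238*4.18*(T − 13.8) + 155*0.38*(T − 13.8) = 0
1263.9 T = 86433
T = 86433/1263.9 ≈ 68.38 °C

T_f ≈ 68.4 °C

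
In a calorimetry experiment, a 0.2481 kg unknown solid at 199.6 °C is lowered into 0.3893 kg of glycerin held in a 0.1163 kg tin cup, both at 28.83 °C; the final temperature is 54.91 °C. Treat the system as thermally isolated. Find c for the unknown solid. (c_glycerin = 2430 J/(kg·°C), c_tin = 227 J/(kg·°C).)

c ≈ 706 J/(kg·°C)

Conservation of energy gives ΣQ = 0:
0.2481·c·(54.91 − 199.6) + 0.3893·2430·(54.91 − 28.83) + 0.1163·227·(54.91 − 28.83) = 0
-35.9 c = -25360
c = -25360/-35.9 ≈ 706.5 J/(kg·°C)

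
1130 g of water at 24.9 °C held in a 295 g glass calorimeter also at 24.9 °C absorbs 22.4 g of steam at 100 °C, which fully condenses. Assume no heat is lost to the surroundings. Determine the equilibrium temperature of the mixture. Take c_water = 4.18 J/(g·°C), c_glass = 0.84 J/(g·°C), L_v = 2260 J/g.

T_f ≈ 36.3 °C

Sum of m c ΔT and latent-heat terms is zero:
latent heat released on condensation: 22.4·2260 = 50624
  condensate cools 100→T: 22.4·4.18·(T − 100) = 93.63(T − 100)
  water warms: 1130·4.18·(T − 24.9) = 4723.4(T − 24.9)
  glass cup: 295·0.84·(T − 24.9) = 247.8(T − 24.9)
5064.8 T = 50624 + 9363.2 + 123783 = 183770
T ≈ 36.28 °C, under the boiling point, so the assumption holds.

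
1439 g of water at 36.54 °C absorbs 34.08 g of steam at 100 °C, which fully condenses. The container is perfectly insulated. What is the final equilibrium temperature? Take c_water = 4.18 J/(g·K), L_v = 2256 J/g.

T_f ≈ 50.5 °C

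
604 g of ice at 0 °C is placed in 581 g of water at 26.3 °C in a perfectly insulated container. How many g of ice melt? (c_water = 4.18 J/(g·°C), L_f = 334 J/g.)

Heat available from the water dropping to 0 °C: 581×4.18×26.3 = 63872 J.
Melting all 604 g of ice would need 604×334 = 201736 J.
That's not enough to melt it all — equilibrium is at 0 °C with ice remaining.
Mass melted = 63872/334 ≈ 191.2 g.

m_melted ≈ 191 g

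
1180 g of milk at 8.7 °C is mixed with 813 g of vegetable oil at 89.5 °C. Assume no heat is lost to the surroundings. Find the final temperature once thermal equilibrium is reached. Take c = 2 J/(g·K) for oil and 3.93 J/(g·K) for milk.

T_f ≈ 29.7 °C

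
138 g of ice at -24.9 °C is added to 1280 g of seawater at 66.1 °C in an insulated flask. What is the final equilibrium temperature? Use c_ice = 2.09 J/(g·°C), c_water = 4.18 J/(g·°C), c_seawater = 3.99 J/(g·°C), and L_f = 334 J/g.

T_f ≈ 50.0 °C

Energy balance with sensible and latent terms:
warm ice to 0 °C: 138·2.09·(0 − (-24.9)) = 7181.7; melt ice: 138·334 = 46092; meltwater 0→T: 138·4.18·T = 576.84 T; seawater: 5107.2(T − 66.1)
5684 T = 337586 − 53274 = 284312
T ≈ 50.02 °C — above 0 °C, consistent with complete melting.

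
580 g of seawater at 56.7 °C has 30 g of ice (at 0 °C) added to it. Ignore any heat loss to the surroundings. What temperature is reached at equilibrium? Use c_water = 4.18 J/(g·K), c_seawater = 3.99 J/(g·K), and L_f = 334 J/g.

T_f ≈ 49.7 °C

Energy balance with sensible and latent terms:
fusion: m_ice L_f = 30·334 = 10020; meltwater 0→T: 30·4.18·T = 125.4 T; seawater cools: 580·3.99·(T − 56.7) = 2314.2(T − 56.7)
2439.6 T = 131215 − 10020 = 121195
T ≈ 49.68 °C — above 0 °C, consistent with complete melting.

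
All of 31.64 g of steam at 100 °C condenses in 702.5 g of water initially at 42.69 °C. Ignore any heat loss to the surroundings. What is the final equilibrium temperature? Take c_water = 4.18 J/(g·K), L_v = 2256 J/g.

T_f ≈ 68.4 °C

Conservation of energy gives ΣQ = 0:
latent heat released on condensation: 31.64×2256 = 71380
  condensate cools 100→T: 31.64×4.18×(T − 100) = 132.26(T − 100)
  water warms: 702.5×4.18×(T − 42.69) = 2936.4(T − 42.69)
3068.7 T = 71380 + 13226 + 125357 = 209962
T ≈ 68.42 °C — below 100 °C, confirming all the steam condensed.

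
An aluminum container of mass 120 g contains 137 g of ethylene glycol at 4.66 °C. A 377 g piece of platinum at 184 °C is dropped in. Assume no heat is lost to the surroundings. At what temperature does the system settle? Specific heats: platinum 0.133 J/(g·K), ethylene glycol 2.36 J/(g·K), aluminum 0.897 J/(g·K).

T_f ≈ 23.4 °C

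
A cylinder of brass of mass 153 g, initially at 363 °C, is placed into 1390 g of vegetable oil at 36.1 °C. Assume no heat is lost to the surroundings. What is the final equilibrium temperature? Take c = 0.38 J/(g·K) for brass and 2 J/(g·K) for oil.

T_f ≈ 42.8 °C

With ΣQ=0 the equilibrium temperature is the m·c-weighted mean:
T_f = (58.14×363 + 2780×36.1) / (58.14 + 2780)
    = 121463 / 2838.1 ≈ 42.80 °C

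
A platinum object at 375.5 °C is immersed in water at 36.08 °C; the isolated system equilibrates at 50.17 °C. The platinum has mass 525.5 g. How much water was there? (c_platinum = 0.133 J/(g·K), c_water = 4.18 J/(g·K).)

m ≈ 386 g

Heat gained plus heat lost sum to zero:
525.5×0.133×(50.17 − 375.5) + m×4.18×(50.17 − 36.08) = 0
58.9 m = 22738
m = 22738/58.9 ≈ 386.1 g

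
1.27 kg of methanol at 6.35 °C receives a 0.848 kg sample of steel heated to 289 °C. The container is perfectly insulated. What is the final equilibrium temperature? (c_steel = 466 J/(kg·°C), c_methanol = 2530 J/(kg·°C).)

T_f = Σ m_i c_i T_i / Σ m_i c_i:
T_f = (395.17*289 + 3213.1*6.35) / (395.17 + 3213.1)
    = 134607 / 3608.3 ≈ 37.31 °C

T_f ≈ 37.3 °C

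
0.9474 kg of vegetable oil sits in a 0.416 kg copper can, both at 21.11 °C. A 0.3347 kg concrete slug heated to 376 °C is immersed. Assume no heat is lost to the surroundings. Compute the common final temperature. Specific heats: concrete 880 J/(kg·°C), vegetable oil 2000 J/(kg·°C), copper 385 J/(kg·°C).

Let T be the final temperature. ΣQ_i = 0:
0.3347·880·(T − 376) + 0.9474·2000·(T − 21.11) + 0.416·385·(T − 21.11) = 0
294.54(T − 376) + 1894.8(T − 21.11) + 160.16(T − 21.11) = 0
(294.54 + 1894.8 + 160.16) T = 294.54·376 + 1894.8·21.11 + 160.16·21.11
T = 154126 / 2349.5 = 65.6 °C

T_f ≈ 65.6 °C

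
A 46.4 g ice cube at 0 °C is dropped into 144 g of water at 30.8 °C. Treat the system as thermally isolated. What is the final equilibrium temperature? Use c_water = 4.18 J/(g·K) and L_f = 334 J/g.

T_f ≈ 3.8 °C

Energy balance with sensible and latent terms:
fusion: m_ice L_f = 46.4·334 = 15498
  warm the meltwater: 193.95 T
  water: 601.92(T − 30.8)
795.87 T = 18539 − 15498 = 3041.5
T ≈ 3.82 °C. Since T > 0 °C, the all-ice-melts assumption holds.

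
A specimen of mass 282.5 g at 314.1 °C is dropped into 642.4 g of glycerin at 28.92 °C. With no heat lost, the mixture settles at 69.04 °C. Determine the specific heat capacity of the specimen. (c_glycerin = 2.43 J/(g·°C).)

c ≈ 0.905 J/(g·°C)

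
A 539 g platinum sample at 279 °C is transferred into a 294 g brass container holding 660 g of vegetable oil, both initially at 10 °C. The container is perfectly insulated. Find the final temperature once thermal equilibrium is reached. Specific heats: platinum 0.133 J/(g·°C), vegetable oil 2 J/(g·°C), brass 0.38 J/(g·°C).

T_f ≈ 22.8 °C

Let T be the final temperature. ΣQ_i = 0:
539×0.133×(T − 279) + 660×2×(T − 10) + 294×0.38×(T − 10) = 0
71.69(T − 279) + 1320(T − 10) + 111.72(T − 10) = 0
(71.69 + 1320 + 111.72) T = 71.69×279 + 1320×10 + 111.72×10
T = 34318/1503.4 ≈ 22.83 °C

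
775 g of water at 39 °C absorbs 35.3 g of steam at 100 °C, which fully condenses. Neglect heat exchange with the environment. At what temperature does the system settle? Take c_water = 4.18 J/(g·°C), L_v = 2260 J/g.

T_f ≈ 65.2 °C

Conservation of energy gives ΣQ = 0:
latent heat released on condensation: 35.3·2260 = 79778
  condensed water 100 °C→T: 147.55(T − 100)
  water warms: 775·4.18·(T − 39) = 3239.5(T − 39)
3387.1 T = 79778 + 14755 + 126340 = 220874
T ≈ 65.21 °C (< 100 °C, so full condensation is consistent).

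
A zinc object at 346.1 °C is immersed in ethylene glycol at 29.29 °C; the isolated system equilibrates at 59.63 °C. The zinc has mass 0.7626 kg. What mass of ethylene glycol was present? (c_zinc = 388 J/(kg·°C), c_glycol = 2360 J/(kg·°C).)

m ≈ 1.18 kg

Let T be the final temperature. ΣQ_i = 0:
0.7626·388·(59.63 − 346.1) + m·2360·(59.63 − 29.29) = 0
71602 m = 84763
m = 84763/71602 ≈ 1.184 kg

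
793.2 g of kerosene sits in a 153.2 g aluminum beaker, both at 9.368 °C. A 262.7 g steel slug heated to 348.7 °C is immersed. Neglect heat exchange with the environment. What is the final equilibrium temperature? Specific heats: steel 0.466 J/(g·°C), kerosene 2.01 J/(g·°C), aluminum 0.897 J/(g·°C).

Heat gained plus heat lost sum to zero:
262.7*0.466*(T − 348.7) + 793.2*2.01*(T − 9.368) + 153.2*0.897*(T − 9.368) = 0
122.42(T − 348.7) + 1594.3(T − 9.368) + 137.42(T − 9.368) = 0
(122.42 + 1594.3 + 137.42) T = 122.42*348.7 + 1594.3*9.368 + 137.42*9.368
T = 58910/1854.2 ≈ 31.77 °C

T_f ≈ 31.8 °C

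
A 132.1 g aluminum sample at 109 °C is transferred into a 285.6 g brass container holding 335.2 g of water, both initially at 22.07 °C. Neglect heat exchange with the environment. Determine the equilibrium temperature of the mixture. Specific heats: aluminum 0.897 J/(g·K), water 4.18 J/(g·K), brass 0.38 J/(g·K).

T_f ≈ 28.4 °C

Conservation of energy gives ΣQ = 0:
132.1×0.897×(T − 109) + 335.2×4.18×(T − 22.07) + 285.6×0.38×(T − 22.07) = 0
(118.49 + 1401.1 + 108.53) T = 118.49×109 + 1401.1×22.07 + 108.53×22.07
T = 46234/1628.2 ≈ 28.40 °C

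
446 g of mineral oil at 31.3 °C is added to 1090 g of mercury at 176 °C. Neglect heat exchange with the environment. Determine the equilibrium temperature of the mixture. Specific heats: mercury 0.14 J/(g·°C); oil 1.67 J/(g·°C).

T_f ≈ 55.9 °C

Set heat shed by the hot body equal to heat absorbed by the cold body:
1090·0.14·(176 − T) = 446·1.67·(T − 31.3)
152.6(176 − T) = 744.82(T − 31.3)
897.42 T = 50170  ⇒  T ≈ 55.91 °C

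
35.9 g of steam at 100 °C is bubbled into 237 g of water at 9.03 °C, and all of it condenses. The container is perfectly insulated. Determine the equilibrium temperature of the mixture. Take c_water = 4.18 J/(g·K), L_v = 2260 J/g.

T_f ≈ 92.1 °C

Conservation of energy gives ΣQ = 0:
condense steam: −35.9·2260 = −81134; condensed water 100 °C→T: 150.06(T − 100); original water: 990.66(T − 9.03)
1140.7 T = 81134 + 15006 + 8945.7 = 105086
T ≈ 92.12 °C, under the boiling point, so the assumption holds.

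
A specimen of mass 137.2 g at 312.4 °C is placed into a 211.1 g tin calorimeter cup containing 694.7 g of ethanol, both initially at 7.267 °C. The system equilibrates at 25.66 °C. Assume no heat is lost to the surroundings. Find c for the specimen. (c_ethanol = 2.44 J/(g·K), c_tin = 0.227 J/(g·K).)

Energy conservation, ΣQ = 0:
137.2×c×(25.66 − 312.4) + 694.7×2.44×(25.66 − 7.267) + 211.1×0.227×(25.66 − 7.267) = 0
-39341 c = -32059
c = -32059/-39341 ≈ 0.8149 J/(g·K)

c ≈ 0.815 J/(g·K)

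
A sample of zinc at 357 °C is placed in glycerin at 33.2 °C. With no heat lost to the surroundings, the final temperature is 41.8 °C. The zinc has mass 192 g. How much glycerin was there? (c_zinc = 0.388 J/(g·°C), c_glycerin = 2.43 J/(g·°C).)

Net heat exchanged in the isolated system is zero:
192·0.388·(41.8 − 357) + m·2.43·(41.8 − 33.2) = 0
20.9 m = 23481
m = 23481/20.9 ≈ 1124 g

m ≈ 1120 g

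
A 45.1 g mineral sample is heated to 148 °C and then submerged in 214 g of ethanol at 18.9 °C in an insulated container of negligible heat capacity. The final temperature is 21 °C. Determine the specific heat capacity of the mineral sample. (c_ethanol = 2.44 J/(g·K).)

m_s c (T_s − T_f) = m_ethanol c_ethanol (T_f − T_0):
45.1·c·(148 − 21) = 214·2.44·(21 − 18.9)
5727.7 c = 1096.5  ⇒  c ≈ 0.1914 J/(g·K)

c ≈ 0.191 J/(g·K)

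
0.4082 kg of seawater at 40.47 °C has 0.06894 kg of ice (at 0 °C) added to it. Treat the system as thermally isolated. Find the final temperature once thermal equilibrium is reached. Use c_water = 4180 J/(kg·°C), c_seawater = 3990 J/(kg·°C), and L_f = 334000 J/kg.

Taking heat into each body as positive, Σ m c ΔT = 0:
melt ice: 0.06894·334000 = 23026; meltwater 0→T: 0.06894·4180·T = 288.17 T; seawater: 1628.7(T − 40.47)
1916.9 T = 65914 − 23026 = 42888
T ≈ 22.37 °C (positive, so assuming full melt was valid).

T_f ≈ 22.4 °C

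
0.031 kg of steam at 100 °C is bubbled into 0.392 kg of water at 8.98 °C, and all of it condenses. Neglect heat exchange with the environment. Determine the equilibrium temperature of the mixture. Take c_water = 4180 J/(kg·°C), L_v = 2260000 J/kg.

T_f ≈ 55.3 °C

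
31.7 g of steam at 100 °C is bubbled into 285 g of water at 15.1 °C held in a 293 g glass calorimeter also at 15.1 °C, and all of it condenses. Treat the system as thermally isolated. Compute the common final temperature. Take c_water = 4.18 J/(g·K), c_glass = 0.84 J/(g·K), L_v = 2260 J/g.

Setting the total heat transfer to zero:
condense steam: −31.7×2260 = −71642
  condensate cools 100→T: 31.7×4.18×(T − 100) = 132.51(T − 100)
  original water: 1191.3(T − 15.1)
  cup: 246.12(T − 15.1)
1569.9 T = 71642 + 13251 + 21705 = 106598
T ≈ 67.90 °C (< 100 °C, so full condensation is consistent).

T_f ≈ 67.9 °C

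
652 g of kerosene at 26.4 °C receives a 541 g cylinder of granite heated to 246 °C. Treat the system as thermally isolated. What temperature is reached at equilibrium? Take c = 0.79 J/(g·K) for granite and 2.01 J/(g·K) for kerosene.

T_f ≈ 80.4 °C

Let T be the final temperature. ΣQ_i = 0:
541·0.79·(T − 246) + 652·2.01·(T − 26.4) = 0
1737.9 T = 139736
T = 139736 / 1737.9 = 80.4 °C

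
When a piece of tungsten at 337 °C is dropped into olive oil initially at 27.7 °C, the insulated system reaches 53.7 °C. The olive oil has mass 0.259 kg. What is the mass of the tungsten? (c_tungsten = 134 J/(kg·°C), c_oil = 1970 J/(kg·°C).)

m ≈ 0.349 kg

Taking heat into each body as positive, Σ m c ΔT = 0:
m×134×(53.7 − 337) + 0.259×1970×(53.7 − 27.7) = 0
-37962 m = -13266
m = -13266/-37962 ≈ 0.3495 kg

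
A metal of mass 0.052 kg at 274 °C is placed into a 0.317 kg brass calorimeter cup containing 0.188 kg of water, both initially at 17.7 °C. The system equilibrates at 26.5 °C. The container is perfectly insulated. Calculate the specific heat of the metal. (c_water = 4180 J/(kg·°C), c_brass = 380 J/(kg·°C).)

Setting the total heat transfer to zero:
0.052·c·(26.5 − 274) + 0.188·4180·(26.5 − 17.7) + 0.317·380·(26.5 − 17.7) = 0
-12.87 c = -7975.4
c = -7975.4/-12.87 ≈ 619.7 J/(kg·°C)

c ≈ 620 J/(kg·°C)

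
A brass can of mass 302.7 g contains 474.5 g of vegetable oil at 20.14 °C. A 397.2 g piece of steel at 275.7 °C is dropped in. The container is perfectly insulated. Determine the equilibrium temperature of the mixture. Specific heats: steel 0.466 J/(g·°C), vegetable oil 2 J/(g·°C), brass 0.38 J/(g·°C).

T_f ≈ 58.0 °C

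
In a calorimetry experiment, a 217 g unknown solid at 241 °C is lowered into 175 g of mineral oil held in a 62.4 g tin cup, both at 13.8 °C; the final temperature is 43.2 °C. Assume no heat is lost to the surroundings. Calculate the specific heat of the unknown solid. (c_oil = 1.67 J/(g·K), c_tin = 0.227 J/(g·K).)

Setting the total heat transfer to zero:
217·c·(43.2 − 241) + 175·1.67·(43.2 − 13.8) + 62.4·0.227·(43.2 − 13.8) = 0
-42923 c = -9008.6
c = -9008.6/-42923 ≈ 0.2099 J/(g·K)

c ≈ 0.21 J/(g·K)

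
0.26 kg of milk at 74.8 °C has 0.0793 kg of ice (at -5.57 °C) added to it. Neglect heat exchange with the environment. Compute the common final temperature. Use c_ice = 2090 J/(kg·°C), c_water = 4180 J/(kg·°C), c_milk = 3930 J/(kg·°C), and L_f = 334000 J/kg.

T_f ≈ 36.2 °C

Energy balance with sensible and latent terms:
warm ice to 0 °C: 0.0793×2090×(0 − (-5.57)) = 923.16; fusion: m_ice L_f = 0.0793×334000 = 26486; warm the meltwater: 331.47 T; milk cools: 0.26×3930×(T − 74.8) = 1021.8(T − 74.8)
1353.3 T = 76431 − 27409 = 49021
T ≈ 36.22 °C. Since T > 0 °C, the all-ice-melts assumption holds.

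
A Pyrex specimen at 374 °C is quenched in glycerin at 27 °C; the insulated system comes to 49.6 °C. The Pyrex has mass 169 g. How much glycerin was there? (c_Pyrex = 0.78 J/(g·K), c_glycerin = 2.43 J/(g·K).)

m ≈ 779 g

Let T be the final temperature. ΣQ_i = 0:
169·0.78·(49.6 − 374) + m·2.43·(49.6 − 27) = 0
54.92 m = 42762
m = 42762/54.92 ≈ 778.7 g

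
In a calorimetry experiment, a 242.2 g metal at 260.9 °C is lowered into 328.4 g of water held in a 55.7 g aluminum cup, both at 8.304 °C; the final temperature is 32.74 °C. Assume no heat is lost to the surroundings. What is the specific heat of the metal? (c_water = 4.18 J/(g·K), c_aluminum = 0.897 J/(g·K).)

c ≈ 0.629 J/(g·K)

Taking heat into each body as positive, Σ m c ΔT = 0:
242.2×c×(32.74 − 260.9) + 328.4×4.18×(32.74 − 8.304) + 55.7×0.897×(32.74 − 8.304) = 0
-55260 c = -34764
c = -34764/-55260 ≈ 0.6291 J/(g·K)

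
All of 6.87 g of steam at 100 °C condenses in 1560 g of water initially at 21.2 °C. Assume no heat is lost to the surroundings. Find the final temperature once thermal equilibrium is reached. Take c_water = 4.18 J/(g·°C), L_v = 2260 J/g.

T_f ≈ 23.9 °C

Taking heat into each body as positive, Σ m c ΔT = 0:
condense steam: −6.87×2260 = −15526
  condensate cools 100→T: 6.87×4.18×(T − 100) = 28.72(T − 100)
  original water: 6520.8(T − 21.2)
6549.5 T = 15526 + 2871.7 + 138241 = 156639
T ≈ 23.92 °C (< 100 °C, so full condensation is consistent).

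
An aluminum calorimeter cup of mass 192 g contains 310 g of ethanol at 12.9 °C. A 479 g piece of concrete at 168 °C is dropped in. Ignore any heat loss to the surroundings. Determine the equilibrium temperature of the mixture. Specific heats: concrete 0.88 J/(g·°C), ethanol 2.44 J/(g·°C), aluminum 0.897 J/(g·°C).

T_f ≈ 61.3 °C

Let T be the final temperature. ΣQ_i = 0:
479×0.88×(T − 168) + 310×2.44×(T − 12.9) + 192×0.897×(T − 12.9) = 0
1350.1 T = 82795
T = 82795/1350.1 ≈ 61.32 °C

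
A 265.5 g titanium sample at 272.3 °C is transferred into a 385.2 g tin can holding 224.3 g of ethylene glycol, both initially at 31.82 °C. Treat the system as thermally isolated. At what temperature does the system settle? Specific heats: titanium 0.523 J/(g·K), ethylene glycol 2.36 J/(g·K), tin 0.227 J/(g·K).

Taking heat into each body as positive, Σ m c ΔT = 0:
265.5·0.523·(T − 272.3) + 224.3·2.36·(T − 31.82) + 385.2·0.227·(T − 31.82) = 0
138.86(T − 272.3) + 529.35(T − 31.82) + 87.44(T − 31.82) = 0
755.64 T = 57437
T ≈ 76.01 °C

T_f ≈ 76.0 °C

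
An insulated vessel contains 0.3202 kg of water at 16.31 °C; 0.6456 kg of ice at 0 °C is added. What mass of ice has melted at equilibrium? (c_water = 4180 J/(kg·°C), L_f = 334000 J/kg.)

Heat available from the water dropping to 0 °C: 0.3202×4180×16.31 = 21830 J.
Fully melting the ice requires m_ice L_f = 0.6456×334000 = 215630 J.
That's not enough to melt it all — equilibrium is at 0 °C with ice remaining.
m_melted×334000 = 21830  ⇒  m_melted ≈ 0.06536 kg.

m_melted ≈ 0.0654 kg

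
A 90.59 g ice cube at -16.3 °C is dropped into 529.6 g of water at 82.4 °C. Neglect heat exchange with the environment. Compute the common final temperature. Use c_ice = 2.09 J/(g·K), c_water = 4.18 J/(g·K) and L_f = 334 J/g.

Heat gained plus heat lost sum to zero:
warm ice to 0 °C: 90.59×2.09×(0 − (-16.3)) = 3086.1; fusion: m_ice L_f = 90.59×334 = 30257; warm the meltwater: 378.67 T; water cools: 529.6×4.18×(T − 82.4) = 2213.7(T − 82.4)
2592.4 T = 182411 − 33343 = 149068
T ≈ 57.50 °C — above 0 °C, consistent with complete melting.

T_f ≈ 57.5 °C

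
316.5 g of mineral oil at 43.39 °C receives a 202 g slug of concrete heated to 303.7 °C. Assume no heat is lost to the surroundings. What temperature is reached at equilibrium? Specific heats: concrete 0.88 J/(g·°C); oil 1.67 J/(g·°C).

T_f ≈ 108.9 °C

Heat lost by the concrete equals heat gained by the oil:
202×0.88×(303.7 − T) = 316.5×1.67×(T − 43.39)
177.76(303.7 − T) = 528.55(T − 43.39)
706.31 T = 76920  ⇒  T ≈ 108.90 °C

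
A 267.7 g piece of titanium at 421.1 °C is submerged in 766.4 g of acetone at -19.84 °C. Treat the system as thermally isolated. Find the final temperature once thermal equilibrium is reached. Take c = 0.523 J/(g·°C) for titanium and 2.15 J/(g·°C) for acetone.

Heat lost by the titanium equals heat gained by the acetone:
267.7*0.523*(421.1 − T) = 766.4*2.15*(T − (-19.84))
140.01(421.1 − T) = 1647.8(T − (-19.84))
1787.8 T = 26265  ⇒  T ≈ 14.69 °C

T_f ≈ 14.7 °C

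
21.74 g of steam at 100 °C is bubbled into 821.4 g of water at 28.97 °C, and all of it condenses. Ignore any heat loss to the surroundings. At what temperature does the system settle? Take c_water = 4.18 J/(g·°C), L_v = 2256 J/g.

Heat gained plus heat lost sum to zero:
latent heat released on condensation: 21.74×2256 = 49045; condensed water 100 °C→T: 90.87(T − 100); original water: 3433.5(T − 28.97)
3524.3 T = 49045 + 9087.3 + 99467 = 157600
T ≈ 44.72 °C (< 100 °C, so full condensation is consistent).

T_f ≈ 44.7 °C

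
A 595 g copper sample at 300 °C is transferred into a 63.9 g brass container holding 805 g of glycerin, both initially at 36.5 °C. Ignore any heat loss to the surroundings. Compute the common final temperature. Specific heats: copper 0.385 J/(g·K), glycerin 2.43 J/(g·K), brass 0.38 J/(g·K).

Setting the total heat transfer to zero:
595·0.385·(T − 300) + 805·2.43·(T − 36.5) + 63.9·0.38·(T − 36.5) = 0
2209.5 T = 141008
T ≈ 63.82 °C

T_f ≈ 63.8 °C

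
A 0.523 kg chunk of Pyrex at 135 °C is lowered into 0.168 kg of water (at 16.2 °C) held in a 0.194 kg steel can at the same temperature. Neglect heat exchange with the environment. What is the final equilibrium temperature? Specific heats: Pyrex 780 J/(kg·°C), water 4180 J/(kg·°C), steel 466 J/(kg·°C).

T_f ≈ 56.6 °C

Conservation of energy gives ΣQ = 0:
0.523*780*(T − 135) + 0.168*4180*(T − 16.2) + 0.194*466*(T − 16.2) = 0
407.94(T − 135) + 702.24(T − 16.2) + 90.4(T − 16.2) = 0
(407.94 + 702.24 + 90.4) T = 407.94*135 + 702.24*16.2 + 90.4*16.2
T ≈ 56.57 °C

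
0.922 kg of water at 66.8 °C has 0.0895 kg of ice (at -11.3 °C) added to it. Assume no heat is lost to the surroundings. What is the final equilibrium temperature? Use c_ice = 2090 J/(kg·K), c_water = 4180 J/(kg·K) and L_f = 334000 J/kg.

Heat gained plus heat lost sum to zero:
warm ice to 0 °C: 0.0895×2090×(0 − (-11.3)) = 2113.7
  latent heat to melt: 0.0895×334000 = 29893
  meltwater 0→T: 0.0895×4180×T = 374.11 T
  water: 3854(T − 66.8)
4228.1 T = 257445 − 32007 = 225438
T ≈ 53.32 °C — above 0 °C, consistent with complete melting.

T_f ≈ 53.3 °C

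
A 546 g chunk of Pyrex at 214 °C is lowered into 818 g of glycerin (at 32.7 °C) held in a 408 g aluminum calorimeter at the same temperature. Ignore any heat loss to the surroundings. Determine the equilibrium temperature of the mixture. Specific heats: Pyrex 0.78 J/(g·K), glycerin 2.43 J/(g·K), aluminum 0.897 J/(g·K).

Taking heat into each body as positive, Σ m c ΔT = 0:
546×0.78×(T − 214) + 818×2.43×(T − 32.7) + 408×0.897×(T − 32.7) = 0
(425.88 + 1987.7 + 365.98) T = 425.88×214 + 1987.7×32.7 + 365.98×32.7
T = 168105 / 2779.6 = 60.5 °C

T_f ≈ 60.5 °C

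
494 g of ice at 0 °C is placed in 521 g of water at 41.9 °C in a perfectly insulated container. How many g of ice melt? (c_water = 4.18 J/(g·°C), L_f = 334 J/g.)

m_melted ≈ 273 g

Heat available from the water dropping to 0 °C: 521·4.18·41.9 = 91249 J.
To melt every bit of ice: 494·334 = 164996 J.
Since 91249 < 164996 J, not all the ice melts; equilibrium is at 0 °C.
Mass melted = 91249/334 ≈ 273.2 g.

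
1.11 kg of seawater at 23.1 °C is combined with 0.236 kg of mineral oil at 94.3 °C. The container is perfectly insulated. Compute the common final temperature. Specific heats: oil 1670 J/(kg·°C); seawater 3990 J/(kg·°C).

T_f ≈ 28.9 °C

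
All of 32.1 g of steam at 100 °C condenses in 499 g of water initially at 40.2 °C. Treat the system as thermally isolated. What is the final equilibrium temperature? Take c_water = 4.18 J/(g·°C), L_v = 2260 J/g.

T_f ≈ 76.5 °C

Energy conservation, ΣQ = 0:
steam→water at 100 °C releases m L_v = 32.1×2260 = 72546; condensate cools 100→T: 32.1×4.18×(T − 100) = 134.18(T − 100); original water: 2085.8(T − 40.2)
2220 T = 72546 + 13418 + 83850 = 169814
T ≈ 76.49 °C (< 100 °C, so full condensation is consistent).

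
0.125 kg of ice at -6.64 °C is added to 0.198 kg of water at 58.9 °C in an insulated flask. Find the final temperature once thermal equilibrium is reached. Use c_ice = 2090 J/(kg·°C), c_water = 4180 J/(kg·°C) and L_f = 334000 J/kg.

Energy conservation, ΣQ = 0:
ice -6.64→0 °C: 0.125·2090·6.64 = 1734.7; fusion: m_ice L_f = 0.125·334000 = 41750; meltwater 0→T: 0.125·4180·T = 522.5 T; water cools: 0.198·4180·(T − 58.9) = 827.64(T − 58.9)
1350.1 T = 48748 − 43485 = 5263.3
T ≈ 3.90 °C. Since T > 0 °C, the all-ice-melts assumption holds.

T_f ≈ 3.9 °C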